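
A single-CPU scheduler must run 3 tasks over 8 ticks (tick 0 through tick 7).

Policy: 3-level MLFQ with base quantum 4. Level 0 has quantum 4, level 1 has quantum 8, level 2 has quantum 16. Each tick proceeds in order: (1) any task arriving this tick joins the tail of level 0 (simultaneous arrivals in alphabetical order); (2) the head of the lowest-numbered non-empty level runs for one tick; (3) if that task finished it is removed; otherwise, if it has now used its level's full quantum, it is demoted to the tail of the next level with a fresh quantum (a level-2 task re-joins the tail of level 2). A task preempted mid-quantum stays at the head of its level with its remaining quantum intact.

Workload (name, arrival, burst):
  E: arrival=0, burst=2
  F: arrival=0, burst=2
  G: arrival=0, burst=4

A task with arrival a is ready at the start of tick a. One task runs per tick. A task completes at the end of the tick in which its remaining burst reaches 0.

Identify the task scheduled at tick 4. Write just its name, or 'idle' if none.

t=0: L0/L1/L2 = EFG/-/- → run E
t=1: L0/L1/L2 = EFG/-/- → run E
t=2: L0/L1/L2 = FG/-/- → run F
t=3: L0/L1/L2 = FG/-/- → run F
t=4: L0/L1/L2 = G/-/- → run G
t=5: L0/L1/L2 = G/-/- → run G
t=6: L0/L1/L2 = G/-/- → run G
t=7: L0/L1/L2 = G/-/- → run G

running at tick 4 = G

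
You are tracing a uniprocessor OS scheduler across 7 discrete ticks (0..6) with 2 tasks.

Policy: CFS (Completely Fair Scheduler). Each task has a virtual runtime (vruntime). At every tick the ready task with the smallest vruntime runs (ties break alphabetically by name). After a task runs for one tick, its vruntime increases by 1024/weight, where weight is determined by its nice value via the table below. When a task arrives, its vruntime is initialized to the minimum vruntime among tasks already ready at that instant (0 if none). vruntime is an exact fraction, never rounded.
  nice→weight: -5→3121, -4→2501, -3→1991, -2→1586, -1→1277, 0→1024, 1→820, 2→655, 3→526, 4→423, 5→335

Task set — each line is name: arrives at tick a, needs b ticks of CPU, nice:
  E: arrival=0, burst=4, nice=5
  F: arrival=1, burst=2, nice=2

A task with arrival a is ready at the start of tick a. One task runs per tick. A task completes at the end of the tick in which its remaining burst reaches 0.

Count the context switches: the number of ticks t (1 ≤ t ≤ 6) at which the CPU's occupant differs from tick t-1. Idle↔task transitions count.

context switches = 3

t=0: vr[E=0] → run E
t=1: vr[E=1024/335 F=1024/335] → run E
t=2: vr[E=2048/335 F=1024/335] → run F
t=3: vr[E=2048/335 F=202752/43885] → run F
t=4: vr[E=2048/335] → run E
t=5: vr[E=3072/335] → run E
t=6: (idle)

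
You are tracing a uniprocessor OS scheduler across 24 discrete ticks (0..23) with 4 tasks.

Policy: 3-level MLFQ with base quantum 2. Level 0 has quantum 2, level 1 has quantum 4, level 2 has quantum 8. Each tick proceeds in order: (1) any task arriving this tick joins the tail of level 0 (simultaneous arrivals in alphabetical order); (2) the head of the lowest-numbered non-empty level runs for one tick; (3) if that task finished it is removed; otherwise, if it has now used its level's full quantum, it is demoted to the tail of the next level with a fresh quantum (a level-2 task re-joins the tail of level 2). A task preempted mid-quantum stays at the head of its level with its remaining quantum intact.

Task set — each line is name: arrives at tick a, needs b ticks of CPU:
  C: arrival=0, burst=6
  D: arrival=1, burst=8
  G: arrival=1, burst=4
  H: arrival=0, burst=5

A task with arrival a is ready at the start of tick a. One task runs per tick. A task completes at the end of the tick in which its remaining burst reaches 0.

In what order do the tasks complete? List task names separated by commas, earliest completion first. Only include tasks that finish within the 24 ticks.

completion order = C, H, G, D

t=0: L0/L1/L2 = CH/-/- → run C
t=1: L0/L1/L2 = CHDG/-/- → run C
t=2: L0/L1/L2 = HDG/C/- → run H
t=3: L0/L1/L2 = HDG/C/- → run H
t=4: L0/L1/L2 = DG/CH/- → run D
t=5: L0/L1/L2 = DG/CH/- → run D
t=6: L0/L1/L2 = G/CHD/- → run G
t=7: L0/L1/L2 = G/CHD/- → run G
t=8: L0/L1/L2 = -/CHDG/- → run C
t=9: L0/L1/L2 = -/CHDG/- → run C
t=10: L0/L1/L2 = -/CHDG/- → run C
t=11: L0/L1/L2 = -/CHDG/- → run C
t=12: L0/L1/L2 = -/HDG/- → run H
t=13: L0/L1/L2 = -/HDG/- → run H
t=14: L0/L1/L2 = -/HDG/- → run H
t=15: L0/L1/L2 = -/DG/- → run D
t=16: L0/L1/L2 = -/DG/- → run D
t=17: L0/L1/L2 = -/DG/- → run D
t=18: L0/L1/L2 = -/DG/- → run D
t=19: L0/L1/L2 = -/G/D → run G
t=20: L0/L1/L2 = -/G/D → run G
t=21: L0/L1/L2 = -/-/D → run D
t=22: L0/L1/L2 = -/-/D → run D
t=23: (idle)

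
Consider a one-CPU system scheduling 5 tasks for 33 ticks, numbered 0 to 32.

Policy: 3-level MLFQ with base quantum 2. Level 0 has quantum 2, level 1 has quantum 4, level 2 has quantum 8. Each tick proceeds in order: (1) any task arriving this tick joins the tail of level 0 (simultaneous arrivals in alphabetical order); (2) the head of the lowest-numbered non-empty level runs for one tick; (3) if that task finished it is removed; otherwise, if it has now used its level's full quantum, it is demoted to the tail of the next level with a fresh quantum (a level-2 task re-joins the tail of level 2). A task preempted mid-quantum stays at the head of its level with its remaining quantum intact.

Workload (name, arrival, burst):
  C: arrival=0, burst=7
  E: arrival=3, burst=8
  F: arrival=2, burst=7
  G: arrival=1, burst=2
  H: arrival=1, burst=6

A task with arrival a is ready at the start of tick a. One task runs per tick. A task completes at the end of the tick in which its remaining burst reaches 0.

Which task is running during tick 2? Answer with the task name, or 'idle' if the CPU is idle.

t=0: L0/L1/L2 = C/-/- → run C
t=1: L0/L1/L2 = CGH/-/- → run C
t=2: L0/L1/L2 = GHF/C/- → run G
t=3: L0/L1/L2 = GHFE/C/- → run G
t=4: L0/L1/L2 = HFE/C/- → run H
t=5: L0/L1/L2 = HFE/C/- → run H
t=6: L0/L1/L2 = FE/CH/- → run F
t=7: L0/L1/L2 = FE/CH/- → run F
t=8: L0/L1/L2 = E/CHF/- → run E
t=9: L0/L1/L2 = E/CHF/- → run E
t=10: L0/L1/L2 = -/CHFE/- → run C
t=11: L0/L1/L2 = -/CHFE/- → run C
t=12: L0/L1/L2 = -/CHFE/- → run C
t=13: L0/L1/L2 = -/CHFE/- → run C
t=14: L0/L1/L2 = -/HFE/C → run H
t=15: L0/L1/L2 = -/HFE/C → run H
t=16: L0/L1/L2 = -/HFE/C → run H
t=17: L0/L1/L2 = -/HFE/C → run H
t=18: L0/L1/L2 = -/FE/C → run F
t=19: L0/L1/L2 = -/FE/C → run F
t=20: L0/L1/L2 = -/FE/C → run F
t=21: L0/L1/L2 = -/FE/C → run F
t=22: L0/L1/L2 = -/E/CF → run E
t=23: L0/L1/L2 = -/E/CF → run E
t=24: L0/L1/L2 = -/E/CF → run E
t=25: L0/L1/L2 = -/E/CF → run E
t=26: L0/L1/L2 = -/-/CFE → run C
t=27: L0/L1/L2 = -/-/FE → run F
t=28: L0/L1/L2 = -/-/E → run E
t=29: L0/L1/L2 = -/-/E → run E
t=30: (idle)
t=31: (idle)
t=32: (idle)

running at tick 2 = G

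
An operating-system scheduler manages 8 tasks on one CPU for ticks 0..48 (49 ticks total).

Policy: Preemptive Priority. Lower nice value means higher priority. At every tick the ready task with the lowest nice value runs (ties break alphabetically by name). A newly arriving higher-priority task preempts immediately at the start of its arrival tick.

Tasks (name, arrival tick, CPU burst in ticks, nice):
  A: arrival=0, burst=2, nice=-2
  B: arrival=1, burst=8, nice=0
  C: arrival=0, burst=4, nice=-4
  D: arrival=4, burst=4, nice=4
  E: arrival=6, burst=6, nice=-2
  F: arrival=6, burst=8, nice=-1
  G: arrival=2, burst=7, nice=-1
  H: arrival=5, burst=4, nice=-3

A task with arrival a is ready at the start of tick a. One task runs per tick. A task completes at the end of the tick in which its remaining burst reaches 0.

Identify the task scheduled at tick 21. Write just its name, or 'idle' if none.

running at tick 21 = F

t=0: ready={A,C} → run C
t=1: ready={A,B,C} → run C
t=2: ready={A,B,C,G} → run C
t=3: ready={A,B,C,G} → run C
t=4: ready={A,B,D,G} → run A
t=5: ready={A,B,D,G,H} → run H
t=6: ready={A,B,D,E,F,G,H} → run H
t=7: ready={A,B,D,E,F,G,H} → run H
t=8: ready={A,B,D,E,F,G,H} → run H
t=9: ready={A,B,D,E,F,G} → run A
t=10: ready={B,D,E,F,G} → run E
t=11: ready={B,D,E,F,G} → run E
t=12: ready={B,D,E,F,G} → run E
t=13: ready={B,D,E,F,G} → run E
t=14: ready={B,D,E,F,G} → run E
t=15: ready={B,D,E,F,G} → run E
t=16: ready={B,D,F,G} → run F
t=17: ready={B,D,F,G} → run F
t=18: ready={B,D,F,G} → run F
t=19: ready={B,D,F,G} → run F
t=20: ready={B,D,F,G} → run F
t=21: ready={B,D,F,G} → run F
t=22: ready={B,D,F,G} → run F
t=23: ready={B,D,F,G} → run F
t=24: ready={B,D,G} → run G
t=25: ready={B,D,G} → run G
t=26: ready={B,D,G} → run G
t=27: ready={B,D,G} → run G
t=28: ready={B,D,G} → run G
t=29: ready={B,D,G} → run G
t=30: ready={B,D,G} → run G
t=31: ready={B,D} → run B
t=32: ready={B,D} → run B
t=33: ready={B,D} → run B
t=34: ready={B,D} → run B
t=35: ready={B,D} → run B
t=36: ready={B,D} → run B
t=37: ready={B,D} → run B
t=38: ready={B,D} → run B
t=39: ready={D} → run D
t=40: ready={D} → run D
t=41: ready={D} → run D
t=42: ready={D} → run D
t=43: (idle)
t=44: (idle)
t=45: (idle)
t=46: (idle)
t=47: (idle)
t=48: (idle)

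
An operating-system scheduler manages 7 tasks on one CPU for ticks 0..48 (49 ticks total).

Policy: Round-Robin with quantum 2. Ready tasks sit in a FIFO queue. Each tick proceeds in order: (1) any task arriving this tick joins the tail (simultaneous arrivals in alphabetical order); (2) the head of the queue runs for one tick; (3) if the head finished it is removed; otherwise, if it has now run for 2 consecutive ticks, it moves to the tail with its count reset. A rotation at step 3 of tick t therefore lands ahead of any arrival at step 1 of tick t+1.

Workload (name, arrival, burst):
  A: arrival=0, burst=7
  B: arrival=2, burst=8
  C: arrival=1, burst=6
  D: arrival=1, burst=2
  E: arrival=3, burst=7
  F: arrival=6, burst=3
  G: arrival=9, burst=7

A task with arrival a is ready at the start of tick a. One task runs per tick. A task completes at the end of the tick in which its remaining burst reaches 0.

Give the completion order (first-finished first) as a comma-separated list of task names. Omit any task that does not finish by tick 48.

t=0: queue=[A] q_used=0 → run A
t=1: queue=[A,C,D] q_used=1 → run A
t=2: queue=[C,D,A,B] q_used=0 → run C
t=3: queue=[C,D,A,B,E] q_used=1 → run C
t=4: queue=[D,A,B,E,C] q_used=0 → run D
t=5: queue=[D,A,B,E,C] q_used=1 → run D
t=6: queue=[A,B,E,C,F] q_used=0 → run A
t=7: queue=[A,B,E,C,F] q_used=1 → run A
t=8: queue=[B,E,C,F,A] q_used=0 → run B
t=9: queue=[B,E,C,F,A,G] q_used=1 → run B
t=10: queue=[E,C,F,A,G,B] q_used=0 → run E
t=11: queue=[E,C,F,A,G,B] q_used=1 → run E
t=12: queue=[C,F,A,G,B,E] q_used=0 → run C
t=13: queue=[C,F,A,G,B,E] q_used=1 → run C
t=14: queue=[F,A,G,B,E,C] q_used=0 → run F
t=15: queue=[F,A,G,B,E,C] q_used=1 → run F
t=16: queue=[A,G,B,E,C,F] q_used=0 → run A
t=17: queue=[A,G,B,E,C,F] q_used=1 → run A
t=18: queue=[G,B,E,C,F,A] q_used=0 → run G
t=19: queue=[G,B,E,C,F,A] q_used=1 → run G
t=20: queue=[B,E,C,F,A,G] q_used=0 → run B
t=21: queue=[B,E,C,F,A,G] q_used=1 → run B
t=22: queue=[E,C,F,A,G,B] q_used=0 → run E
t=23: queue=[E,C,F,A,G,B] q_used=1 → run E
t=24: queue=[C,F,A,G,B,E] q_used=0 → run C
t=25: queue=[C,F,A,G,B,E] q_used=1 → run C
t=26: queue=[F,A,G,B,E] q_used=0 → run F
t=27: queue=[A,G,B,E] q_used=0 → run A
t=28: queue=[G,B,E] q_used=0 → run G
t=29: queue=[G,B,E] q_used=1 → run G
t=30: queue=[B,E,G] q_used=0 → run B
t=31: queue=[B,E,G] q_used=1 → run B
t=32: queue=[E,G,B] q_used=0 → run E
t=33: queue=[E,G,B] q_used=1 → run E
t=34: queue=[G,B,E] q_used=0 → run G
t=35: queue=[G,B,E] q_used=1 → run G
t=36: queue=[B,E,G] q_used=0 → run B
t=37: queue=[B,E,G] q_used=1 → run B
t=38: queue=[E,G] q_used=0 → run E
t=39: queue=[G] q_used=0 → run G
t=40: (idle)
t=41: (idle)
t=42: (idle)
t=43: (idle)
t=44: (idle)
t=45: (idle)
t=46: (idle)
t=47: (idle)
t=48: (idle)

completion order = D, C, F, A, B, E, G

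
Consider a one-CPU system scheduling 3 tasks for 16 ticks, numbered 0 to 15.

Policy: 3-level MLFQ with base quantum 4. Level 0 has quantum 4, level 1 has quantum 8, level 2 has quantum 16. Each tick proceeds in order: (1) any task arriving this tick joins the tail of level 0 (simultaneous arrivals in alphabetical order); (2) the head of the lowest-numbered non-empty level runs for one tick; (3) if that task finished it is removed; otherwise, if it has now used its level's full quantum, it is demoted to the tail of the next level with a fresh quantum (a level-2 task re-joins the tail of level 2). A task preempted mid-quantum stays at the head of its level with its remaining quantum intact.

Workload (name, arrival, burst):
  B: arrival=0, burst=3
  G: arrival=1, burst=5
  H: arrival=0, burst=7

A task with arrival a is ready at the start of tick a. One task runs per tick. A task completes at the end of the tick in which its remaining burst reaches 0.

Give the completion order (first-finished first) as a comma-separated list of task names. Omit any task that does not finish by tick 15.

t=0: L0/L1/L2 = BH/-/- → run B
t=1: L0/L1/L2 = BHG/-/- → run B
t=2: L0/L1/L2 = BHG/-/- → run B
t=3: L0/L1/L2 = HG/-/- → run H
t=4: L0/L1/L2 = HG/-/- → run H
t=5: L0/L1/L2 = HG/-/- → run H
t=6: L0/L1/L2 = HG/-/- → run H
t=7: L0/L1/L2 = G/H/- → run G
t=8: L0/L1/L2 = G/H/- → run G
t=9: L0/L1/L2 = G/H/- → run G
t=10: L0/L1/L2 = G/H/- → run G
t=11: L0/L1/L2 = -/HG/- → run H
t=12: L0/L1/L2 = -/HG/- → run H
t=13: L0/L1/L2 = -/HG/- → run H
t=14: L0/L1/L2 = -/G/- → run G
t=15: (idle)

completion order = B, H, G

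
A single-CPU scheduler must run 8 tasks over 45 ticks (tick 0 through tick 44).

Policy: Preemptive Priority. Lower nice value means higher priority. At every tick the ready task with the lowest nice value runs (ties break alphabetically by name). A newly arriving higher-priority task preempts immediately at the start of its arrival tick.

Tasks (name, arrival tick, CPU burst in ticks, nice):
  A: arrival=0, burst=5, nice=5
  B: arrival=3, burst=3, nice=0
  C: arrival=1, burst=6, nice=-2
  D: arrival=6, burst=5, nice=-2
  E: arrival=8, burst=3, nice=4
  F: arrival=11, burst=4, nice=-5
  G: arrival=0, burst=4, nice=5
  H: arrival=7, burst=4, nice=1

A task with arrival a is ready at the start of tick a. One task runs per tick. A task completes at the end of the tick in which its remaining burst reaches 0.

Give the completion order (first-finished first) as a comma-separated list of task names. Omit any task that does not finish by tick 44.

completion order = C, F, D, B, H, E, A, G

t=0: ready={A,G} → run A
t=1: ready={A,C,G} → run C
t=2: ready={A,C,G} → run C
t=3: ready={A,B,C,G} → run C
t=4: ready={A,B,C,G} → run C
t=5: ready={A,B,C,G} → run C
t=6: ready={A,B,C,D,G} → run C
t=7: ready={A,B,D,G,H} → run D
t=8: ready={A,B,D,E,G,H} → run D
t=9: ready={A,B,D,E,G,H} → run D
t=10: ready={A,B,D,E,G,H} → run D
t=11: ready={A,B,D,E,F,G,H} → run F
t=12: ready={A,B,D,E,F,G,H} → run F
t=13: ready={A,B,D,E,F,G,H} → run F
t=14: ready={A,B,D,E,F,G,H} → run F
t=15: ready={A,B,D,E,G,H} → run D
t=16: ready={A,B,E,G,H} → run B
t=17: ready={A,B,E,G,H} → run B
t=18: ready={A,B,E,G,H} → run B
t=19: ready={A,E,G,H} → run H
t=20: ready={A,E,G,H} → run H
t=21: ready={A,E,G,H} → run H
t=22: ready={A,E,G,H} → run H
t=23: ready={A,E,G} → run E
t=24: ready={A,E,G} → run E
t=25: ready={A,E,G} → run E
t=26: ready={A,G} → run A
t=27: ready={A,G} → run A
t=28: ready={A,G} → run A
t=29: ready={A,G} → run A
t=30: ready={G} → run G
t=31: ready={G} → run G
t=32: ready={G} → run G
t=33: ready={G} → run G
t=34: (idle)
t=35: (idle)
t=36: (idle)
t=37: (idle)
t=38: (idle)
t=39: (idle)
t=40: (idle)
t=41: (idle)
t=42: (idle)
t=43: (idle)
t=44: (idle)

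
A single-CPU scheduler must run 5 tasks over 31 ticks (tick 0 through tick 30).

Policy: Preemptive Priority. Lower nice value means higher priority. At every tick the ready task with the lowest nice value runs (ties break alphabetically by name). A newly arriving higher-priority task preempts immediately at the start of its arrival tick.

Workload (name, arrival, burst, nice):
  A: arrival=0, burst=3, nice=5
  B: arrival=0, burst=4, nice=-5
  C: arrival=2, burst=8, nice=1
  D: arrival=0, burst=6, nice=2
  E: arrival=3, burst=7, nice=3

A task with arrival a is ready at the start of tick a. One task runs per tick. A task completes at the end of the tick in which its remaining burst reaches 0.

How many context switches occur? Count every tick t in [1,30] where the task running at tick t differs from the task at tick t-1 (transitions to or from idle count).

t=0: ready={A,B,D} → run B
t=1: ready={A,B,D} → run B
t=2: ready={A,B,C,D} → run B
t=3: ready={A,B,C,D,E} → run B
t=4: ready={A,C,D,E} → run C
t=5: ready={A,C,D,E} → run C
t=6: ready={A,C,D,E} → run C
t=7: ready={A,C,D,E} → run C
t=8: ready={A,C,D,E} → run C
t=9: ready={A,C,D,E} → run C
t=10: ready={A,C,D,E} → run C
t=11: ready={A,C,D,E} → run C
t=12: ready={A,D,E} → run D
t=13: ready={A,D,E} → run D
t=14: ready={A,D,E} → run D
t=15: ready={A,D,E} → run D
t=16: ready={A,D,E} → run D
t=17: ready={A,D,E} → run D
t=18: ready={A,E} → run E
t=19: ready={A,E} → run E
t=20: ready={A,E} → run E
t=21: ready={A,E} → run E
t=22: ready={A,E} → run E
t=23: ready={A,E} → run E
t=24: ready={A,E} → run E
t=25: ready={A} → run A
t=26: ready={A} → run A
t=27: ready={A} → run A
t=28: (idle)
t=29: (idle)
t=30: (idle)

context switches = 5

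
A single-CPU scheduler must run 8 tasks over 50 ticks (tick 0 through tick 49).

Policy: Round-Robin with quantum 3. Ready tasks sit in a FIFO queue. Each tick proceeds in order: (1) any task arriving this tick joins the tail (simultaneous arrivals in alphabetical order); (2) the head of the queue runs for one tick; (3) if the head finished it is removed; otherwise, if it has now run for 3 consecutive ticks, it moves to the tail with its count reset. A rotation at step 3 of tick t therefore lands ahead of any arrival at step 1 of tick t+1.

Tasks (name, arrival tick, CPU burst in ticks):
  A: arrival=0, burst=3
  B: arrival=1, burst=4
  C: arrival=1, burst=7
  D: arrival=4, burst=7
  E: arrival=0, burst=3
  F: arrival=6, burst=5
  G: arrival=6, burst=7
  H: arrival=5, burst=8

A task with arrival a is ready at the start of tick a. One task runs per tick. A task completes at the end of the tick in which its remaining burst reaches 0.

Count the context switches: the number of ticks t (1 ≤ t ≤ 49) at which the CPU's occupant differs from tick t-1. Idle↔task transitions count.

t=0: queue=[A,E] q_used=0 → run A
t=1: queue=[A,E,B,C] q_used=1 → run A
t=2: queue=[A,E,B,C] q_used=2 → run A
t=3: queue=[E,B,C] q_used=0 → run E
t=4: queue=[E,B,C,D] q_used=1 → run E
t=5: queue=[E,B,C,D,H] q_used=2 → run E
t=6: queue=[B,C,D,H,F,G] q_used=0 → run B
t=7: queue=[B,C,D,H,F,G] q_used=1 → run B
t=8: queue=[B,C,D,H,F,G] q_used=2 → run B
t=9: queue=[C,D,H,F,G,B] q_used=0 → run C
t=10: queue=[C,D,H,F,G,B] q_used=1 → run C
t=11: queue=[C,D,H,F,G,B] q_used=2 → run C
t=12: queue=[D,H,F,G,B,C] q_used=0 → run D
t=13: queue=[D,H,F,G,B,C] q_used=1 → run D
t=14: queue=[D,H,F,G,B,C] q_used=2 → run D
t=15: queue=[H,F,G,B,C,D] q_used=0 → run H
t=16: queue=[H,F,G,B,C,D] q_used=1 → run H
t=17: queue=[H,F,G,B,C,D] q_used=2 → run H
t=18: queue=[F,G,B,C,D,H] q_used=0 → run F
t=19: queue=[F,G,B,C,D,H] q_used=1 → run F
t=20: queue=[F,G,B,C,D,H] q_used=2 → run F
t=21: queue=[G,B,C,D,H,F] q_used=0 → run G
t=22: queue=[G,B,C,D,H,F] q_used=1 → run G
t=23: queue=[G,B,C,D,H,F] q_used=2 → run G
t=24: queue=[B,C,D,H,F,G] q_used=0 → run B
t=25: queue=[C,D,H,F,G] q_used=0 → run C
t=26: queue=[C,D,H,F,G] q_used=1 → run C
t=27: queue=[C,D,H,F,G] q_used=2 → run C
t=28: queue=[D,H,F,G,C] q_used=0 → run D
t=29: queue=[D,H,F,G,C] q_used=1 → run D
t=30: queue=[D,H,F,G,C] q_used=2 → run D
t=31: queue=[H,F,G,C,D] q_used=0 → run H
t=32: queue=[H,F,G,C,D] q_used=1 → run H
t=33: queue=[H,F,G,C,D] q_used=2 → run H
t=34: queue=[F,G,C,D,H] q_used=0 → run F
t=35: queue=[F,G,C,D,H] q_used=1 → run F
t=36: queue=[G,C,D,H] q_used=0 → run G
t=37: queue=[G,C,D,H] q_used=1 → run G
t=38: queue=[G,C,D,H] q_used=2 → run G
t=39: queue=[C,D,H,G] q_used=0 → run C
t=40: queue=[D,H,G] q_used=0 → run D
t=41: queue=[H,G] q_used=0 → run H
t=42: queue=[H,G] q_used=1 → run H
t=43: queue=[G] q_used=0 → run G
t=44: (idle)
t=45: (idle)
t=46: (idle)
t=47: (idle)
t=48: (idle)
t=49: (idle)

context switches = 18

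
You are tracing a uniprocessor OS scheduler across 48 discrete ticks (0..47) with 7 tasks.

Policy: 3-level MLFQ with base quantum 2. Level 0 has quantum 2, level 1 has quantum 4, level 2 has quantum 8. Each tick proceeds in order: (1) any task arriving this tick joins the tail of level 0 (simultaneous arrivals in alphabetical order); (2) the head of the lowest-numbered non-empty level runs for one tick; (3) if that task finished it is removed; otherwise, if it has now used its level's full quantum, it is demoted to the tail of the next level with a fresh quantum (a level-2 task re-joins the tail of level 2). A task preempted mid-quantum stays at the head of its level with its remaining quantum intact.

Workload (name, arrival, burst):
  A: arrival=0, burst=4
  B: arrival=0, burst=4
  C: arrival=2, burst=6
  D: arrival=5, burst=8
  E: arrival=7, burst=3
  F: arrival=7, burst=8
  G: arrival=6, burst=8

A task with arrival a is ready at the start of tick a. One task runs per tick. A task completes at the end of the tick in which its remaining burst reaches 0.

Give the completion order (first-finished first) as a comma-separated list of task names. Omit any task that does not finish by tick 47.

t=0: L0/L1/L2 = AB/-/- → run A
t=1: L0/L1/L2 = AB/-/- → run A
t=2: L0/L1/L2 = BC/A/- → run B
t=3: L0/L1/L2 = BC/A/- → run B
t=4: L0/L1/L2 = C/AB/- → run C
t=5: L0/L1/L2 = CD/AB/- → run C
t=6: L0/L1/L2 = DG/ABC/- → run D
t=7: L0/L1/L2 = DGEF/ABC/- → run D
t=8: L0/L1/L2 = GEF/ABCD/- → run G
t=9: L0/L1/L2 = GEF/ABCD/- → run G
t=10: L0/L1/L2 = EF/ABCDG/- → run E
t=11: L0/L1/L2 = EF/ABCDG/- → run E
t=12: L0/L1/L2 = F/ABCDGE/- → run F
t=13: L0/L1/L2 = F/ABCDGE/- → run F
t=14: L0/L1/L2 = -/ABCDGEF/- → run A
t=15: L0/L1/L2 = -/ABCDGEF/- → run A
t=16: L0/L1/L2 = -/BCDGEF/- → run B
t=17: L0/L1/L2 = -/BCDGEF/- → run B
t=18: L0/L1/L2 = -/CDGEF/- → run C
t=19: L0/L1/L2 = -/CDGEF/- → run C
t=20: L0/L1/L2 = -/CDGEF/- → run C
t=21: L0/L1/L2 = -/CDGEF/- → run C
t=22: L0/L1/L2 = -/DGEF/- → run D
t=23: L0/L1/L2 = -/DGEF/- → run D
t=24: L0/L1/L2 = -/DGEF/- → run D
t=25: L0/L1/L2 = -/DGEF/- → run D
t=26: L0/L1/L2 = -/GEF/D → run G
t=27: L0/L1/L2 = -/GEF/D → run G
t=28: L0/L1/L2 = -/GEF/D → run G
t=29: L0/L1/L2 = -/GEF/D → run G
t=30: L0/L1/L2 = -/EF/DG → run E
t=31: L0/L1/L2 = -/F/DG → run F
t=32: L0/L1/L2 = -/F/DG → run F
t=33: L0/L1/L2 = -/F/DG → run F
t=34: L0/L1/L2 = -/F/DG → run F
t=35: L0/L1/L2 = -/-/DGF → run D
t=36: L0/L1/L2 = -/-/DGF → run D
t=37: L0/L1/L2 = -/-/GF → run G
t=38: L0/L1/L2 = -/-/GF → run G
t=39: L0/L1/L2 = -/-/F → run F
t=40: L0/L1/L2 = -/-/F → run F
t=41: (idle)
t=42: (idle)
t=43: (idle)
t=44: (idle)
t=45: (idle)
t=46: (idle)
t=47: (idle)

completion order = A, B, C, E, D, G, F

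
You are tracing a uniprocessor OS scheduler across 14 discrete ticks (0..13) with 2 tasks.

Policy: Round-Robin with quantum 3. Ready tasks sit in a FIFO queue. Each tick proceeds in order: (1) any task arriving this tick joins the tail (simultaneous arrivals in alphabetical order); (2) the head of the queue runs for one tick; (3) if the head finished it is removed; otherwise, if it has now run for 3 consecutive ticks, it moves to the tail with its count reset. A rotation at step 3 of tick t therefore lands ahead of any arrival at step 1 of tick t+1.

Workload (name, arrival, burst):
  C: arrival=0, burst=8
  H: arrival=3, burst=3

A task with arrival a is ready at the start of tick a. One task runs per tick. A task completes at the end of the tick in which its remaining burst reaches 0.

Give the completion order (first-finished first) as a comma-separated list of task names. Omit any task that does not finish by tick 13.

completion order = H, C

t=0: queue=[C] q_used=0 → run C
t=1: queue=[C] q_used=1 → run C
t=2: queue=[C] q_used=2 → run C
t=3: queue=[C,H] q_used=0 → run C
t=4: queue=[C,H] q_used=1 → run C
t=5: queue=[C,H] q_used=2 → run C
t=6: queue=[H,C] q_used=0 → run H
t=7: queue=[H,C] q_used=1 → run H
t=8: queue=[H,C] q_used=2 → run H
t=9: queue=[C] q_used=0 → run C
t=10: queue=[C] q_used=1 → run C
t=11: (idle)
t=12: (idle)
t=13: (idle)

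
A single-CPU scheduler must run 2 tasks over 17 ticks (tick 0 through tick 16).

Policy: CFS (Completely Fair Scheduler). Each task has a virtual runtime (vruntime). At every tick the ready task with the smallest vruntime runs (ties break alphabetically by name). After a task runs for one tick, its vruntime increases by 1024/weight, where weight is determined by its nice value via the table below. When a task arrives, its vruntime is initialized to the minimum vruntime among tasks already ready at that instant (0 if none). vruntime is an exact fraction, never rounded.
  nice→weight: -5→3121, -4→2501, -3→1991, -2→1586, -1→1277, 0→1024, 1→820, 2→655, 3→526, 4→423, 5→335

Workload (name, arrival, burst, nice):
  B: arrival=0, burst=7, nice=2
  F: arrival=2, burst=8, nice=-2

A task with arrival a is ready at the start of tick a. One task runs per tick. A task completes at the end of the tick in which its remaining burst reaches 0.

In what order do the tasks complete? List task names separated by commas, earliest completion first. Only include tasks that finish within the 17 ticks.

completion order = F, B

t=0: vr[B=0] → run B
t=1: vr[B=1024/655] → run B
t=2: vr[B=2048/655 F=2048/655] → run B
t=3: vr[B=3072/655 F=2048/655] → run F
t=4: vr[B=3072/655 F=1959424/519415] → run F
t=5: vr[B=3072/655 F=2294784/519415] → run F
t=6: vr[B=3072/655 F=2630144/519415] → run B
t=7: vr[B=4096/655 F=2630144/519415] → run F
t=8: vr[B=4096/655 F=2965504/519415] → run F
t=9: vr[B=4096/655 F=3300864/519415] → run B
t=10: vr[B=1024/131 F=3300864/519415] → run F
t=11: vr[B=1024/131 F=3636224/519415] → run F
t=12: vr[B=1024/131 F=3971584/519415] → run F
t=13: vr[B=1024/131] → run B
t=14: vr[B=6144/655] → run B
t=15: (idle)
t=16: (idle)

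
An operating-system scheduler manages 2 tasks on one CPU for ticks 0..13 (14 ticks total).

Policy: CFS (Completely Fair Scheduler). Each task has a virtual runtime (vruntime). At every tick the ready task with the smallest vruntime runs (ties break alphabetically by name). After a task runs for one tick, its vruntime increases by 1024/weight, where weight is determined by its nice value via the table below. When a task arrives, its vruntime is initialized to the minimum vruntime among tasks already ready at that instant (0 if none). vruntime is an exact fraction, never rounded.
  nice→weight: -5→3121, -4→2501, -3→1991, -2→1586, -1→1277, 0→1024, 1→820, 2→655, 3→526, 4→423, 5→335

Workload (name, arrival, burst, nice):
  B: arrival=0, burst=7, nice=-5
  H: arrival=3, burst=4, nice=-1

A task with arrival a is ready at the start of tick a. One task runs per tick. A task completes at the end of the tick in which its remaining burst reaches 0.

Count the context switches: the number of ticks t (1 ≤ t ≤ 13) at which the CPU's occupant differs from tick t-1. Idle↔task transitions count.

t=0: vr[B=0] → run B
t=1: vr[B=1024/3121] → run B
t=2: vr[B=2048/3121] → run B
t=3: vr[B=3072/3121 H=3072/3121] → run B
t=4: vr[B=4096/3121 H=3072/3121] → run H
t=5: vr[B=4096/3121 H=7118848/3985517] → run B
t=6: vr[B=5120/3121 H=7118848/3985517] → run B
t=7: vr[B=6144/3121 H=7118848/3985517] → run H
t=8: vr[B=6144/3121 H=10314752/3985517] → run B
t=9: vr[H=10314752/3985517] → run H
t=10: vr[H=13510656/3985517] → run H
t=11: (idle)
t=12: (idle)
t=13: (idle)

context switches = 6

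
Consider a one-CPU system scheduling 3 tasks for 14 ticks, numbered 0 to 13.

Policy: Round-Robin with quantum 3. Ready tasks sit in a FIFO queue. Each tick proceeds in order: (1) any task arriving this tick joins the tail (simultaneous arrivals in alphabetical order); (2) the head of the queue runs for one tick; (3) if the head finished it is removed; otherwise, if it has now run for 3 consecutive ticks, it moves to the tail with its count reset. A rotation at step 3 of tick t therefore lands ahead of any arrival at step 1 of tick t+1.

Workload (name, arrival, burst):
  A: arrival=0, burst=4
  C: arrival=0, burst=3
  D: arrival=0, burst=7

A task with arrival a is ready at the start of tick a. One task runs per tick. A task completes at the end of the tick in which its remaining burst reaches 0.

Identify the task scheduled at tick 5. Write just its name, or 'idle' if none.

t=0: queue=[A,C,D] q_used=0 → run A
t=1: queue=[A,C,D] q_used=1 → run A
t=2: queue=[A,C,D] q_used=2 → run A
t=3: queue=[C,D,A] q_used=0 → run C
t=4: queue=[C,D,A] q_used=1 → run C
t=5: queue=[C,D,A] q_used=2 → run C
t=6: queue=[D,A] q_used=0 → run D
t=7: queue=[D,A] q_used=1 → run D
t=8: queue=[D,A] q_used=2 → run D
t=9: queue=[A,D] q_used=0 → run A
t=10: queue=[D] q_used=0 → run D
t=11: queue=[D] q_used=1 → run D
t=12: queue=[D] q_used=2 → run D
t=13: queue=[D] q_used=0 → run D

running at tick 5 = C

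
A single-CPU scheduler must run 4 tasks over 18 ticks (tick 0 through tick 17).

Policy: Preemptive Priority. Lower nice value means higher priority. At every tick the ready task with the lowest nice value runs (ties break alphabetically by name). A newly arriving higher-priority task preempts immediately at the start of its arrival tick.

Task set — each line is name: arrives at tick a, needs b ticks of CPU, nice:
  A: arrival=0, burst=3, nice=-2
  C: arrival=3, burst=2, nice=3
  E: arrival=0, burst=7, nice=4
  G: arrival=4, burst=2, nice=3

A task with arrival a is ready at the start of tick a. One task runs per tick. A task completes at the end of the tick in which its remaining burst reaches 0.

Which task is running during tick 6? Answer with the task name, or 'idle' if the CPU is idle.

t=0: ready={A,E} → run A
t=1: ready={A,E} → run A
t=2: ready={A,E} → run A
t=3: ready={C,E} → run C
t=4: ready={C,E,G} → run C
t=5: ready={E,G} → run G
t=6: ready={E,G} → run G
t=7: ready={E} → run E
t=8: ready={E} → run E
t=9: ready={E} → run E
t=10: ready={E} → run E
t=11: ready={E} → run E
t=12: ready={E} → run E
t=13: ready={E} → run E
t=14: (idle)
t=15: (idle)
t=16: (idle)
t=17: (idle)

running at tick 6 = G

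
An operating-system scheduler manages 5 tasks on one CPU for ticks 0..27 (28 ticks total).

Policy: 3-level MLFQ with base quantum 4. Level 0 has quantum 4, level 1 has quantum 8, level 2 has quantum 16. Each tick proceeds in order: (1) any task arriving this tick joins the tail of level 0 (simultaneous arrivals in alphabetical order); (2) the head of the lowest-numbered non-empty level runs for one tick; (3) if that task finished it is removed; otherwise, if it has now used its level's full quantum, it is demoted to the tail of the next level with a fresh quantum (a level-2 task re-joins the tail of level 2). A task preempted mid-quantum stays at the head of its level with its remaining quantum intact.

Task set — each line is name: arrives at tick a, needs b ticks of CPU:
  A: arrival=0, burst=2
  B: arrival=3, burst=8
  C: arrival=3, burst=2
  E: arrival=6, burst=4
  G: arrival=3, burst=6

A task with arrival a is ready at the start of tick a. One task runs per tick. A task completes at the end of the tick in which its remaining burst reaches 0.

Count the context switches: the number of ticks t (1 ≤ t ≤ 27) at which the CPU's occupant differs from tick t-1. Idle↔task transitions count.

context switches = 8

t=0: L0/L1/L2 = A/-/- → run A
t=1: L0/L1/L2 = A/-/- → run A
t=2: (idle)
t=3: L0/L1/L2 = BCG/-/- → run B
t=4: L0/L1/L2 = BCG/-/- → run B
t=5: L0/L1/L2 = BCG/-/- → run B
t=6: L0/L1/L2 = BCGE/-/- → run B
t=7: L0/L1/L2 = CGE/B/- → run C
t=8: L0/L1/L2 = CGE/B/- → run C
t=9: L0/L1/L2 = GE/B/- → run G
t=10: L0/L1/L2 = GE/B/- → run G
t=11: L0/L1/L2 = GE/B/- → run G
t=12: L0/L1/L2 = GE/B/- → run G
t=13: L0/L1/L2 = E/BG/- → run E
t=14: L0/L1/L2 = E/BG/- → run E
t=15: L0/L1/L2 = E/BG/- → run E
t=16: L0/L1/L2 = E/BG/- → run E
t=17: L0/L1/L2 = -/BG/- → run B
t=18: L0/L1/L2 = -/BG/- → run B
t=19: L0/L1/L2 = -/BG/- → run B
t=20: L0/L1/L2 = -/BG/- → run B
t=21: L0/L1/L2 = -/G/- → run G
t=22: L0/L1/L2 = -/G/- → run G
t=23: (idle)
t=24: (idle)
t=25: (idle)
t=26: (idle)
t=27: (idle)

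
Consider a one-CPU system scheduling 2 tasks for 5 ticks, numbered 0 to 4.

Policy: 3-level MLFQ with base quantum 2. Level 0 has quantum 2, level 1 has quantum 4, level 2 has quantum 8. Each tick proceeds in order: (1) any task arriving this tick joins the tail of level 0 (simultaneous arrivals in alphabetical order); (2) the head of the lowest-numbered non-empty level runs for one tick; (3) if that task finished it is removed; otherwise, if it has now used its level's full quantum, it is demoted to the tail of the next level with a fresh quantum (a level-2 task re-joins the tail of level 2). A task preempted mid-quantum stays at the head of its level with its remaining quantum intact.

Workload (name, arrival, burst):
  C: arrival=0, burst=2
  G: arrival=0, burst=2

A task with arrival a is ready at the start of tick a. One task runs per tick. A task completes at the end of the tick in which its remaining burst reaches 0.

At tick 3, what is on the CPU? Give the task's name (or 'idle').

running at tick 3 = G

t=0: L0/L1/L2 = CG/-/- → run C
t=1: L0/L1/L2 = CG/-/- → run C
t=2: L0/L1/L2 = G/-/- → run G
t=3: L0/L1/L2 = G/-/- → run G
t=4: (idle)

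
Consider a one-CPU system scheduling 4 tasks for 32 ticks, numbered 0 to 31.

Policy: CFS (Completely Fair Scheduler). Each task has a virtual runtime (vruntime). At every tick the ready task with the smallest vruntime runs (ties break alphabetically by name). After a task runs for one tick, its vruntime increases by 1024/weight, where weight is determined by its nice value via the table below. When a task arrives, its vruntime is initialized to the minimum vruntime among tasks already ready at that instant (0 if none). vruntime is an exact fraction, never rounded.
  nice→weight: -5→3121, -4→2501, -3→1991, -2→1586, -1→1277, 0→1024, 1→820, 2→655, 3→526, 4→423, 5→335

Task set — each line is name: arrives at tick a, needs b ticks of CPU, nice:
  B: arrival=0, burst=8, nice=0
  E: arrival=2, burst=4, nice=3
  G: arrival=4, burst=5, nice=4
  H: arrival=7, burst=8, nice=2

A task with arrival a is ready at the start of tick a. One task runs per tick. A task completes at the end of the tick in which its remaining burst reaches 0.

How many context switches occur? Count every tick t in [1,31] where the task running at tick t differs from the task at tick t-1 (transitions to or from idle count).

t=0: vr[B=0] → run B
t=1: vr[B=1] → run B
t=2: vr[B=2 E=2] → run B
t=3: vr[B=3 E=2] → run E
t=4: vr[B=3 E=1038/263 G=3] → run B
t=5: vr[B=4 E=1038/263 G=3] → run G
t=6: vr[B=4 E=1038/263 G=2293/423] → run E
t=7: vr[B=4 E=1550/263 G=2293/423 H=4] → run B
t=8: vr[B=5 E=1550/263 G=2293/423 H=4] → run H
t=9: vr[B=5 E=1550/263 G=2293/423 H=3644/655] → run B
t=10: vr[B=6 E=1550/263 G=2293/423 H=3644/655] → run G
t=11: vr[B=6 E=1550/263 G=3317/423 H=3644/655] → run H
t=12: vr[B=6 E=1550/263 G=3317/423 H=4668/655] → run E
t=13: vr[B=6 E=2062/263 G=3317/423 H=4668/655] → run B
t=14: vr[B=7 E=2062/263 G=3317/423 H=4668/655] → run B
t=15: vr[E=2062/263 G=3317/423 H=4668/655] → run H
t=16: vr[E=2062/263 G=3317/423 H=5692/655] → run E
t=17: vr[G=3317/423 H=5692/655] → run G
t=18: vr[G=1447/141 H=5692/655] → run H
t=19: vr[G=1447/141 H=6716/655] → run H
t=20: vr[G=1447/141 H=1548/131] → run G
t=21: vr[G=5365/423 H=1548/131] → run H
t=22: vr[G=5365/423 H=8764/655] → run G
t=23: vr[H=8764/655] → run H
t=24: vr[H=9788/655] → run H
t=25: (idle)
t=26: (idle)
t=27: (idle)
t=28: (idle)
t=29: (idle)
t=30: (idle)
t=31: (idle)

context switches = 20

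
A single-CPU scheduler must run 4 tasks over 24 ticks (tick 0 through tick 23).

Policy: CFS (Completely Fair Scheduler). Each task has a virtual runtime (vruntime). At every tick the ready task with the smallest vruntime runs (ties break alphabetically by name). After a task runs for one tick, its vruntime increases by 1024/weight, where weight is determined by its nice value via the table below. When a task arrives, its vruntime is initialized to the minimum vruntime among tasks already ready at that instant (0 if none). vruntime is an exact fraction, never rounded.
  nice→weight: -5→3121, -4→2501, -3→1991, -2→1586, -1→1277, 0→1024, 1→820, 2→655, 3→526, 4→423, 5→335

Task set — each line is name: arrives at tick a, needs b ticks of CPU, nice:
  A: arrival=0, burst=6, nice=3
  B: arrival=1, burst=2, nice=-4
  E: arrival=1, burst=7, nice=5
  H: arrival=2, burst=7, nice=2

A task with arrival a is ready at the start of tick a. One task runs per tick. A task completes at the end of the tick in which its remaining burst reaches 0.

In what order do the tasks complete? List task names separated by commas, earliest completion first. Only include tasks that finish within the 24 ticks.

t=0: vr[A=0] → run A
t=1: vr[A=512/263 B=512/263 E=512/263] → run A
t=2: vr[A=1024/263 B=512/263 E=512/263 H=512/263] → run B
t=3: vr[A=1024/263 B=1549824/657763 E=512/263 H=512/263] → run E
t=4: vr[A=1024/263 B=1549824/657763 E=440832/88105 H=512/263] → run H
t=5: vr[A=1024/263 B=1549824/657763 E=440832/88105 H=604672/172265] → run B
t=6: vr[A=1024/263 E=440832/88105 H=604672/172265] → run H
t=7: vr[A=1024/263 E=440832/88105 H=873984/172265] → run A
t=8: vr[A=1536/263 E=440832/88105 H=873984/172265] → run E
t=9: vr[A=1536/263 E=710144/88105 H=873984/172265] → run H
t=10: vr[A=1536/263 E=710144/88105 H=1143296/172265] → run A
t=11: vr[A=2048/263 E=710144/88105 H=1143296/172265] → run H
t=12: vr[A=2048/263 E=710144/88105 H=1412608/172265] → run A
t=13: vr[A=2560/263 E=710144/88105 H=1412608/172265] → run E
t=14: vr[A=2560/263 E=979456/88105 H=1412608/172265] → run H
t=15: vr[A=2560/263 E=979456/88105 H=336384/34453] → run A
t=16: vr[E=979456/88105 H=336384/34453] → run H
t=17: vr[E=979456/88105 H=1951232/172265] → run E
t=18: vr[E=1248768/88105 H=1951232/172265] → run H
t=19: vr[E=1248768/88105] → run E
t=20: vr[E=303616/17621] → run E
t=21: vr[E=1787392/88105] → run E
t=22: (idle)
t=23: (idle)

completion order = B, A, H, E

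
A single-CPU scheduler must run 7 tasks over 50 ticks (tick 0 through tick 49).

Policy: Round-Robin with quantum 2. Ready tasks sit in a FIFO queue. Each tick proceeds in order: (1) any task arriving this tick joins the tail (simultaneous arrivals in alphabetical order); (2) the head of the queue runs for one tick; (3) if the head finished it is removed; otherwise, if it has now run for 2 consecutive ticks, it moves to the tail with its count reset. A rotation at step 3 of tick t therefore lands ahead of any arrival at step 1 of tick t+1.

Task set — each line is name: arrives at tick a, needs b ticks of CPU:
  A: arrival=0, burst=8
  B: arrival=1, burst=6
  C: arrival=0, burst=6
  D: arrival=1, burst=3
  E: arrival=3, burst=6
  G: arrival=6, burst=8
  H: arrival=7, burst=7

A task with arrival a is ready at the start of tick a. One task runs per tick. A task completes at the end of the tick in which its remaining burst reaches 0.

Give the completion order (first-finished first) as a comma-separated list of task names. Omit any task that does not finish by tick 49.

completion order = D, C, B, A, E, G, H

t=0: queue=[A,C] q_used=0 → run A
t=1: queue=[A,C,B,D] q_used=1 → run A
t=2: queue=[C,B,D,A] q_used=0 → run C
t=3: queue=[C,B,D,A,E] q_used=1 → run C
t=4: queue=[B,D,A,E,C] q_used=0 → run B
t=5: queue=[B,D,A,E,C] q_used=1 → run B
t=6: queue=[D,A,E,C,B,G] q_used=0 → run D
t=7: queue=[D,A,E,C,B,G,H] q_used=1 → run D
t=8: queue=[A,E,C,B,G,H,D] q_used=0 → run A
t=9: queue=[A,E,C,B,G,H,D] q_used=1 → run A
t=10: queue=[E,C,B,G,H,D,A] q_used=0 → run E
t=11: queue=[E,C,B,G,H,D,A] q_used=1 → run E
t=12: queue=[C,B,G,H,D,A,E] q_used=0 → run C
t=13: queue=[C,B,G,H,D,A,E] q_used=1 → run C
t=14: queue=[B,G,H,D,A,E,C] q_used=0 → run B
t=15: queue=[B,G,H,D,A,E,C] q_used=1 → run B
t=16: queue=[G,H,D,A,E,C,B] q_used=0 → run G
t=17: queue=[G,H,D,A,E,C,B] q_used=1 → run G
t=18: queue=[H,D,A,E,C,B,G] q_used=0 → run H
t=19: queue=[H,D,A,E,C,B,G] q_used=1 → run H
t=20: queue=[D,A,E,C,B,G,H] q_used=0 → run D
t=21: queue=[A,E,C,B,G,H] q_used=0 → run A
t=22: queue=[A,E,C,B,G,H] q_used=1 → run A
t=23: queue=[E,C,B,G,H,A] q_used=0 → run E
t=24: queue=[E,C,B,G,H,A] q_used=1 → run E
t=25: queue=[C,B,G,H,A,E] q_used=0 → run C
t=26: queue=[C,B,G,H,A,E] q_used=1 → run C
t=27: queue=[B,G,H,A,E] q_used=0 → run B
t=28: queue=[B,G,H,A,E] q_used=1 → run B
t=29: queue=[G,H,A,E] q_used=0 → run G
t=30: queue=[G,H,A,E] q_used=1 → run G
t=31: queue=[H,A,E,G] q_used=0 → run H
t=32: queue=[H,A,E,G] q_used=1 → run H
t=33: queue=[A,E,G,H] q_used=0 → run A
t=34: queue=[A,E,G,H] q_used=1 → run A
t=35: queue=[E,G,H] q_used=0 → run E
t=36: queue=[E,G,H] q_used=1 → run E
t=37: queue=[G,H] q_used=0 → run G
t=38: queue=[G,H] q_used=1 → run G
t=39: queue=[H,G] q_used=0 → run H
t=40: queue=[H,G] q_used=1 → run H
t=41: queue=[G,H] q_used=0 → run G
t=42: queue=[G,H] q_used=1 → run G
t=43: queue=[H] q_used=0 → run H
t=44: (idle)
t=45: (idle)
t=46: (idle)
t=47: (idle)
t=48: (idle)
t=49: (idle)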